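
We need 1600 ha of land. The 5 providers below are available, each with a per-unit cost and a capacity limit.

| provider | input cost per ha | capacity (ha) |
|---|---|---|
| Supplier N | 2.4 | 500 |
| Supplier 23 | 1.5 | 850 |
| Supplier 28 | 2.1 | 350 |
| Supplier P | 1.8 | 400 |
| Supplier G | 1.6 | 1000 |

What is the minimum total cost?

2475

Use providers in increasing cost order.
Supplier 23 at 1.5: take all 850 ha — 750 still needed.
Take 750 from Supplier G at 1.6 to finish.
Supplier P, Supplier 28, Supplier N: unused.
Cost = 850×1.5 + 750×1.6 = 2475.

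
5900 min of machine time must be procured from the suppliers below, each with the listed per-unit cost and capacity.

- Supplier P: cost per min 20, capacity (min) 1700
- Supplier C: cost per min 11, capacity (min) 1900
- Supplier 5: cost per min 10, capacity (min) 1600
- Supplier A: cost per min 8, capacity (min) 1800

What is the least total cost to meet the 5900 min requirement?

63300

Use suppliers in increasing cost order.
Supplier A (8): use full 1800 → 4100 min to go.
Supplier 5 at 10: take all 1600 min → 2500 still needed.
Supplier C at 11: take all 1900 min → 600 still needed.
Supplier P at 20: take 600 of its 1700 → requirement met.
Cost = 1800×8 + 1600×10 + 1900×11 + 600×20 = 63300.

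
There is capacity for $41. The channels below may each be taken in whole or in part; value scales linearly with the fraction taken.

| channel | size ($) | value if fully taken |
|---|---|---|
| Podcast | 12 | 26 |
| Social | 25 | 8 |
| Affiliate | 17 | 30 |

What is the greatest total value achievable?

59.84

Best value per unit of size first: Podcast 26/12≈2.17, Affiliate 30/17≈1.76, Social 8/25≈0.32.
All 12 $ of Podcast fit (value 26) ; 29 remain.
Take all of Affiliate (17 $, value 30) ; 12 $ left.
Only 12 $ remain; take 12/25 of Social for value 8×12/25 = 3.84.
Total value = 59.84.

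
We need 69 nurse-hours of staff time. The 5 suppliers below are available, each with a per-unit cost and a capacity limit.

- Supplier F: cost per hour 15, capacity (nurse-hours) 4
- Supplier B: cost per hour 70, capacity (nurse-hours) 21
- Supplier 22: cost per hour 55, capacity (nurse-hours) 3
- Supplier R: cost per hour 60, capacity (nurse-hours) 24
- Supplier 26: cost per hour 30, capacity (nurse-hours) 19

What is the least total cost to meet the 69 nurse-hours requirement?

Use suppliers in increasing cost order.
Supplier F at 15: take all 4 nurse-hours — 65 still needed.
Supplier 26 at 30: take all 19 nurse-hours — 46 still needed.
Supplier 22 (55): use full 3 — 43 nurse-hours to go.
Supplier R (60): use full 24 — 19 nurse-hours to go.
Take 19 from Supplier B at 70 to finish.
Cost = 4×15 + 19×30 + 3×55 + 24×60 + 19×70 = 3565.

3565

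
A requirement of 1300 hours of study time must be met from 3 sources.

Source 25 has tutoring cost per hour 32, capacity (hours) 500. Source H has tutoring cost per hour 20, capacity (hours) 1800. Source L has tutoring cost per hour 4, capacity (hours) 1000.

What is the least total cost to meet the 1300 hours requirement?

Cheapest first:
Take 1000 from Source L at 4 ; need 300 more.
Take 300 from Source H at 20 to finish.
Source 25: unused.
Cost = 1000×4 + 300×20 = 10000.

10000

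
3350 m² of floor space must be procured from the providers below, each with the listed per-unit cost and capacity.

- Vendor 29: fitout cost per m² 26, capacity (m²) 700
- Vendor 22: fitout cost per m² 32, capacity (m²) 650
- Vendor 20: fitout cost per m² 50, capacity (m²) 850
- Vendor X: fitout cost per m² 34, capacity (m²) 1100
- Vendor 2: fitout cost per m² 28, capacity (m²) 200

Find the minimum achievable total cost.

117000

Fill from the cheapest provider first.
Vendor 29 at 26: take all 700 m² → 2650 still needed.
Vendor 2 at 28: take all 200 m² → 2450 still needed.
Vendor 22 (32): use full 650 → 1800 m² to go.
Vendor X at 34: take all 1100 m² → 700 still needed.
Vendor 20 at 50: take 700 of its 850 → requirement met.
Cost = 700×26 + 200×28 + 650×32 + 1100×34 + 700×50 = 117000.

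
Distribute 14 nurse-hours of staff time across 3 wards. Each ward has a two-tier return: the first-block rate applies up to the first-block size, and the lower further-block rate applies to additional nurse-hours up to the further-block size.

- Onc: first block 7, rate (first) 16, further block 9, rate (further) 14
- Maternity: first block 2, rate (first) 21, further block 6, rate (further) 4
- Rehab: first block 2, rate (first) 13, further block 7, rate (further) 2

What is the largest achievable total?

224

Treat each block as its own option and order by rate: Maternity/tier1 21 > Onc/tier1 16 > Onc/tier2 14 > Rehab/tier1 13 > Maternity/tier2 4 > Rehab/tier2 2.
Fill Maternity tier1 block (2 at 21) ; 12 left.
Onc/tier1 (16): +7 ; 5 left.
Onc/tier2: +5 of 9 at 14; pool empty.
Total = 21×2 + 16×7 + 14×5 = 224.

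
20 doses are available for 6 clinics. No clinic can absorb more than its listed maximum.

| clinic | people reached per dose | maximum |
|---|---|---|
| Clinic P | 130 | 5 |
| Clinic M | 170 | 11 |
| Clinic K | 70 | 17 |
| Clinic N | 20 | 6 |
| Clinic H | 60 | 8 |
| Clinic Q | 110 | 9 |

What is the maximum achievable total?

Order the clinics by people reached per dose: Clinic M 170 > Clinic P 130 > Clinic Q 110 > Clinic K 70 > Clinic H 60 > Clinic N 20.
Give Clinic M 11 to hit its cap of 11 ; 9 left.
Clinic P: +5 to 5 (cap) ; 4 left.
Clinic Q: +4 (room for 9) → 4. Pool exhausted.
Total = 130×5 + 170×11 + 110×4 = 2960.

2960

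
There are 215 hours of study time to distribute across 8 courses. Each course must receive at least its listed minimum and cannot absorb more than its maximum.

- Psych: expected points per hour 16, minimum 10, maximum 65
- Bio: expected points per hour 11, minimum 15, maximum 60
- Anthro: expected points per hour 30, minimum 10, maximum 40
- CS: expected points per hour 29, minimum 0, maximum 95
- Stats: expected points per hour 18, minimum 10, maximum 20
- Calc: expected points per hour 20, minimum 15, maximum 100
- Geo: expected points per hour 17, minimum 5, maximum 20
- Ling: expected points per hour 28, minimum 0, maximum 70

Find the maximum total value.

5545

Meeting every minimum uses 10+15+10+0+10+15+5+0 = 65 hours, leaving 150.
Rank by expected points per hour: Anthro 30 > CS 29 > Ling 28 > Calc 20 > Stats 18 > Geo 17 > Psych 16 > Bio 11.
Anthro: +30 to 40 (cap) — 120 left.
Give CS 95 more to hit its cap of 95 — 25 left.
Only 25 left; Ling takes them to reach 25.
Total = 16×10 + 11×15 + 30×40 + 29×95 + 18×10 + 20×15 + 17×5 + 28×25 = 5545.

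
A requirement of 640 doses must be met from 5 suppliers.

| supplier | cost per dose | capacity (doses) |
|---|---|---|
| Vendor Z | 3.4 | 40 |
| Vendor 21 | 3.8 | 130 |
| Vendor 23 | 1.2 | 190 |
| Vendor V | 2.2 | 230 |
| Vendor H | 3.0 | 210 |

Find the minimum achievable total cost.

Fill from the cheapest supplier first.
Vendor 23 at 1.2: take all 190 doses → 450 still needed.
Vendor V at 2.2: take all 230 doses → 220 still needed.
Take 210 from Vendor H at 3.0 → need 10 more.
Vendor Z at 3.4: take 10 of its 40 → requirement met.
Vendor 21: unused.
Cost = 190×1.2 + 230×2.2 + 210×3.0 + 10×3.4 = 1398.

1398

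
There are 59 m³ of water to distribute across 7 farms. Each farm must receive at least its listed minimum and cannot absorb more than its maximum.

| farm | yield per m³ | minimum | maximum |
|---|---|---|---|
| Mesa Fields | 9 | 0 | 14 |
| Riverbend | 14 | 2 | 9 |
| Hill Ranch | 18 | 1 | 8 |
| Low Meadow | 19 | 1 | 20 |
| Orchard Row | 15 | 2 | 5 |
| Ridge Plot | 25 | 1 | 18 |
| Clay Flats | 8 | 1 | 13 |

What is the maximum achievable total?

1155

Meeting every minimum uses 0+2+1+1+2+1+1 = 8 m³, leaving 51.
Highest yield per m³ first: Ridge Plot 25 > Low Meadow 19 > Hill Ranch 18 > Orchard Row 15 > Riverbend 14 > Mesa Fields 9 > Clay Flats 8.
Ridge Plot: +17 to 18 (cap) — 34 left.
Low Meadow takes 19 more to reach its cap of 20 — 15 left.
Hill Ranch: +7 to 8 (cap) — 8 left.
Give Orchard Row 3 more to hit its cap of 5 — 5 left.
Riverbend has room for 7 more but only 5 remain, so it gets 7.
Total = 14×7 + 18×8 + 19×20 + 15×5 + 25×18 + 8×1 = 1155.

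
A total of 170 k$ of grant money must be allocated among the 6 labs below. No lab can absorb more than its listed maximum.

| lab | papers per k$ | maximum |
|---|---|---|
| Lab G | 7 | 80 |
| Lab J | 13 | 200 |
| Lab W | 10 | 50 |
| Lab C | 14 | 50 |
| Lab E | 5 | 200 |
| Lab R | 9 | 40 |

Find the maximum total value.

Highest papers per k$ first: Lab C 14 > Lab J 13 > Lab W 10 > Lab R 9 > Lab G 7 > Lab E 5.
Give Lab C 50 to hit its cap of 50 — 120 left.
Only 120 left; Lab J takes them to reach 120.
Total = 13×120 + 14×50 = 2260.

2260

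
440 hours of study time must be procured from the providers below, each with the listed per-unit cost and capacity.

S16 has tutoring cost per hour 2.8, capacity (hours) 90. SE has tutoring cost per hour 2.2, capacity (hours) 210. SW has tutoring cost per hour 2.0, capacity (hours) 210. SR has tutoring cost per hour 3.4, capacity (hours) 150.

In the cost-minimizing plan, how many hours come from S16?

Fill from the cheapest provider first.
SW (2.0): use full 210 → 230 hours to go.
SE at 2.2: take all 210 hours → 20 still needed.
S16 (2.8): take the remaining 20 → done.
SR: unused.

20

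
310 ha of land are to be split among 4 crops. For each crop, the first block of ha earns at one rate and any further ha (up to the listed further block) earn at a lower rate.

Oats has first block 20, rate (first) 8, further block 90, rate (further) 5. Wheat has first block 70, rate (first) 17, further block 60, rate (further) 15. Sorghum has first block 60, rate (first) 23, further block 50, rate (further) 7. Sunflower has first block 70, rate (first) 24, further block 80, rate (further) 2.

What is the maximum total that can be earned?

Rank every tier by rate: Sunflower/first 24 > Sorghum/first 23 > Wheat/first 17 > Wheat/second 15 > Oats/first 8 > Sorghum/second 7 > Oats/second 5 > Sunflower/second 2.
Sunflower/first (24): +70 ; 240 left.
Sorghum/first (23): +60 ; 180 left.
Wheat/first (17): +70 ; 110 left.
Wheat/second (15): +60 ; 50 left.
Fill Oats first block (20 at 8) ; 30 left.
30 remain; put them into Sorghum second at 7.
Total = 24×70 + 23×60 + 17×70 + 15×60 + 8×20 + 7×30 = 5520.

5520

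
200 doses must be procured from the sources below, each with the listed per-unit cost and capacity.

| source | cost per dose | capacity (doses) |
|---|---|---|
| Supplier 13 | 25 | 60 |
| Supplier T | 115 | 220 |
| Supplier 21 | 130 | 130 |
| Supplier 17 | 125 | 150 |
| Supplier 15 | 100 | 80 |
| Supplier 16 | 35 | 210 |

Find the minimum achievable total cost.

Cheapest first:
Supplier 13 (25): use full 60 → 140 doses to go.
Supplier 16 (35): take the remaining 140 → done.
Supplier 15, Supplier T, Supplier 17, Supplier 21: unused.
Cost = 60×25 + 140×35 = 6400.

6400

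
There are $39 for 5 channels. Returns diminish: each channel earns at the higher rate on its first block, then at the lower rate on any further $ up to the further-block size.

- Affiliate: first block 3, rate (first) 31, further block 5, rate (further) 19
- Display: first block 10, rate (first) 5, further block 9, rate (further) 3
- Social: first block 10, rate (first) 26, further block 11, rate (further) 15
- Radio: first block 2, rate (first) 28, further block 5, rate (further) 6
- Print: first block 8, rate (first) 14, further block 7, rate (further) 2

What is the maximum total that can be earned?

Treat each block as its own option and order by rate: Affiliate/first 31 > Radio/first 28 > Social/first 26 > Affiliate/second 19 > Social/second 15 > Print/first 14 > Radio/second 6 > Display/first 5 > Display/second 3 > Print/second 2.
Affiliate first at 31: fill all 3 → 36 left.
Radio/first (28): +2 → 34 left.
Social/first (26): +10 → 24 left.
Affiliate/second (19): +5 → 19 left.
Fill Social second block (11 at 15) → 8 left.
Print/first (14): +8 → 0 left.
Total = 31×3 + 28×2 + 26×10 + 19×5 + 15×11 + 14×8 = 781.

781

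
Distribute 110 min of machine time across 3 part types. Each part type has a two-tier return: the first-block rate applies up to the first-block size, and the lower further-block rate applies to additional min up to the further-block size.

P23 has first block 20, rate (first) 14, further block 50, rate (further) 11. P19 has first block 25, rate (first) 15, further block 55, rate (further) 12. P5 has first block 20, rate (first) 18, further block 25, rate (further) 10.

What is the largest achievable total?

Order all 6 blocks by rate: P5/tier1 18 > P19/tier1 15 > P23/tier1 14 > P19/tier2 12 > P23/tier2 11 > P5/tier2 10.
Fill P5 tier1 block (20 at 18) ; 90 left.
P19 tier1 at 15: fill all 25 ; 65 left.
P23 tier1 at 14: fill all 20 ; 45 left.
P19 tier2 at 12: only 45 left, fill 45.
Total = 18×20 + 15×25 + 14×20 + 12×45 = 1555.

1555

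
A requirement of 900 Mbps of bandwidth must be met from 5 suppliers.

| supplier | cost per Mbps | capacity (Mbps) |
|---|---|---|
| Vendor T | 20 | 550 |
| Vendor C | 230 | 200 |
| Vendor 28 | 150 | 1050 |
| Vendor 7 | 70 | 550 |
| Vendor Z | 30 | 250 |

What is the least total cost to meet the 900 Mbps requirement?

Cheapest first:
Vendor T (20): use full 550 → 350 Mbps to go.
Vendor Z at 30: take all 250 Mbps → 100 still needed.
Vendor 7 at 70: take 100 of its 550 → requirement met.
Vendor 28, Vendor C: unused.
Cost = 550×20 + 250×30 + 100×70 = 25500.

25500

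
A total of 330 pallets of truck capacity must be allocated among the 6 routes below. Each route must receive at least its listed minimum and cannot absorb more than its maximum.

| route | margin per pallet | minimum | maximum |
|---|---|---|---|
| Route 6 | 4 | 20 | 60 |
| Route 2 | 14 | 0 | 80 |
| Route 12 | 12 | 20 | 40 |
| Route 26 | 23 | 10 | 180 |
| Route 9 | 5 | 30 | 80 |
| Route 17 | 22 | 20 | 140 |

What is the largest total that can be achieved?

Meeting every minimum uses 20+0+20+10+30+20 = 100 pallets, leaving 230.
Order the routes by margin per pallet: Route 26 23 > Route 17 22 > Route 2 14 > Route 12 12 > Route 9 5 > Route 6 4.
Give Route 26 170 more to hit its cap of 180 — 60 left.
Only 60 left; Route 17 takes them to reach 80.
Total = 4×20 + 12×20 + 23×180 + 5×30 + 22×80 = 6370.

6370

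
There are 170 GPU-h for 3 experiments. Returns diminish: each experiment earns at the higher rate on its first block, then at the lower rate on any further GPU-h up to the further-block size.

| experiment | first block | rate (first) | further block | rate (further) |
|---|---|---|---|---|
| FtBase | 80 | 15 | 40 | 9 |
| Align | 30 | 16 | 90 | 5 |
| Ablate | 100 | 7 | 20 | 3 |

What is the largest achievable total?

Order all 6 blocks by rate: Align/first 16 > FtBase/first 15 > FtBase/second 9 > Ablate/first 7 > Align/second 5 > Ablate/second 3.
Align first at 16: fill all 30 — 140 left.
FtBase/first (15): +80 — 60 left.
FtBase second at 9: fill all 40 — 20 left.
Ablate/first: +20 of 100 at 7; pool empty.
Total = 16×30 + 15×80 + 9×40 + 7×20 = 2180.

2180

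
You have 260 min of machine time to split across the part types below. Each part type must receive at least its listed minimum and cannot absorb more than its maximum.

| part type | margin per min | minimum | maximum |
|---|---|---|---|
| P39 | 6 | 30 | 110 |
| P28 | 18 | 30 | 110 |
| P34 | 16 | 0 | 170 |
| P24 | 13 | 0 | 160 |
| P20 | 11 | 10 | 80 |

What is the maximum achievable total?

Meeting every minimum uses 30+30+0+0+10 = 70 min, leaving 190.
Order the part types by margin per min: P28 18 > P34 16 > P24 13 > P20 11 > P39 6.
Give P28 80 more to hit its cap of 110 ; 110 left.
P34 has room for 170 more but only 110 remain, so it gets 110.
Total = 6×30 + 18×110 + 16×110 + 11×10 = 4030.

4030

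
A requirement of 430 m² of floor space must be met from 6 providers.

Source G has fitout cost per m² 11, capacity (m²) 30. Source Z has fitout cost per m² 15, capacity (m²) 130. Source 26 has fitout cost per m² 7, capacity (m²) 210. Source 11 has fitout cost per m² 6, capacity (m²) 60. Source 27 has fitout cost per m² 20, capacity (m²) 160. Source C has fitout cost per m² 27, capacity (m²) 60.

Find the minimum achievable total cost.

Fill from the cheapest provider first.
Source 11 at 6: take all 60 m² — 370 still needed.
Take 210 from Source 26 at 7 — need 160 more.
Take 30 from Source G at 11 — need 130 more.
Source Z at 15: take all 130 m² — 0 still needed.
Source 27, Source C: unused.
Cost = 60×6 + 210×7 + 30×11 + 130×15 = 4110.

4110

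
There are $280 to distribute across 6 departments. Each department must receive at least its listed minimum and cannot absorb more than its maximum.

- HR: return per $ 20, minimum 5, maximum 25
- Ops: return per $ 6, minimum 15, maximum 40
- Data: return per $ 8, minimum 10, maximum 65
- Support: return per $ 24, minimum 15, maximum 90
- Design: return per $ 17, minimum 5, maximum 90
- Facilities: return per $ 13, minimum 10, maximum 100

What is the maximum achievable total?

5010

Meeting every minimum uses 5+15+10+15+5+10 = 60 $, leaving 220.
Order the departments by return per $: Support 24 > HR 20 > Design 17 > Facilities 13 > Data 8 > Ops 6.
Support: +75 to 90 (cap) → 145 left.
HR takes 20 more to reach its cap of 25 → 125 left.
Design takes 85 more to reach its cap of 90 → 40 left.
Facilities: +40 (room for 90) → 50. Pool exhausted.
Total = 20×25 + 6×15 + 8×10 + 24×90 + 17×90 + 13×50 = 5010.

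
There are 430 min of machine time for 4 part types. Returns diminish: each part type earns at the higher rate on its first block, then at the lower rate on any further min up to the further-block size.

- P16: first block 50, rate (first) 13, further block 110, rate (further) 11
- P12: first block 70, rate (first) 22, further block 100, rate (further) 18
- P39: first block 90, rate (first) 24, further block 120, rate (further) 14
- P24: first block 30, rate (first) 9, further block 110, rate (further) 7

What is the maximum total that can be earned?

7830

Treat each block as its own option and order by rate: P39/tier1 24 > P12/tier1 22 > P12/tier2 18 > P39/tier2 14 > P16/tier1 13 > P16/tier2 11 > P24/tier1 9 > P24/tier2 7.
Fill P39 tier1 block (90 at 24) — 340 left.
P12/tier1 (22): +70 — 270 left.
P12 tier2 at 18: fill all 100 — 170 left.
Fill P39 tier2 block (120 at 14) — 50 left.
P16 tier1 at 13: fill all 50 — 0 left.
Total = 24×90 + 22×70 + 18×100 + 14×120 + 13×50 = 7830.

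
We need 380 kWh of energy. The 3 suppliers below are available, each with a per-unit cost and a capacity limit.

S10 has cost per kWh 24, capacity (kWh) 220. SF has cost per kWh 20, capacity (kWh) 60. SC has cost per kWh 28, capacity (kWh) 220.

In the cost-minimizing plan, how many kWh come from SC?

Cheapest first:
Take 60 from SF at 20 ; need 320 more.
Take 220 from S10 at 24 ; need 100 more.
SC at 28: take 100 of its 220 ; requirement met.

100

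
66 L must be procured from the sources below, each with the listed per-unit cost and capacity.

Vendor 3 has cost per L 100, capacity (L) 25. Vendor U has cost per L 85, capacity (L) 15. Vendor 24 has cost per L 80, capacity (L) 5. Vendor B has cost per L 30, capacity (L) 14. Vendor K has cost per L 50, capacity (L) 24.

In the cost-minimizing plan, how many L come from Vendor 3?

Fill from the cheapest source first.
Vendor B at 30: take all 14 L — 52 still needed.
Take 24 from Vendor K at 50 — need 28 more.
Take 5 from Vendor 24 at 80 — need 23 more.
Take 15 from Vendor U at 85 — need 8 more.
Vendor 3 at 100: take 8 of its 25 — requirement met.

8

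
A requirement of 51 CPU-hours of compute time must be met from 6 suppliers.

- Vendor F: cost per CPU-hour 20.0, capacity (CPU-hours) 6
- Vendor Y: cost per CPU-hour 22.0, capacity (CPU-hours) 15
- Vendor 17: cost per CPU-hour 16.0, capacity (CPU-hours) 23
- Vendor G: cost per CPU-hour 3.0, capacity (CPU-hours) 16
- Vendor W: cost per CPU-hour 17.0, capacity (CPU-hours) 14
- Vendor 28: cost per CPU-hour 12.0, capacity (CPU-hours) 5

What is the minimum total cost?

595

Cheapest first:
Vendor G (3.0): use full 16 ; 35 CPU-hours to go.
Vendor 28 (12.0): use full 5 ; 30 CPU-hours to go.
Vendor 17 at 16.0: take all 23 CPU-hours ; 7 still needed.
Vendor W at 17.0: take 7 of its 14 ; requirement met.
Vendor F, Vendor Y: unused.
Cost = 16×3.0 + 5×12.0 + 23×16.0 + 7×17.0 = 595.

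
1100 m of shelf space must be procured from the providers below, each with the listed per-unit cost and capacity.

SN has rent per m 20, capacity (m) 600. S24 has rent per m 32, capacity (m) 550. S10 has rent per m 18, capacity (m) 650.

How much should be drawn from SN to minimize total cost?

450

Use providers in increasing cost order.
S10 (18): use full 650 — 450 m to go.
Take 450 from SN at 20 to finish.
S24: unused.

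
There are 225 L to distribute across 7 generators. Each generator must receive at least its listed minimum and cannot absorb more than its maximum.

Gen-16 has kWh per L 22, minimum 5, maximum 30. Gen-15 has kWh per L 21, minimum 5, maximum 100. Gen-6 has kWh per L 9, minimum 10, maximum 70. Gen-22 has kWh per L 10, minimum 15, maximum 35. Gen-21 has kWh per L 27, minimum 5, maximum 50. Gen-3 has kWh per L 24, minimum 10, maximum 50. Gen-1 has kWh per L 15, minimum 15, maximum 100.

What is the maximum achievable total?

4830

Meeting every minimum uses 5+5+10+15+5+10+15 = 65 L, leaving 160.
Order the generators by kWh per L: Gen-21 27 > Gen-3 24 > Gen-16 22 > Gen-15 21 > Gen-1 15 > Gen-22 10 > Gen-6 9.
Give Gen-21 45 more to hit its cap of 50 → 115 left.
Gen-3 takes 40 more to reach its cap of 50 → 75 left.
Give Gen-16 25 more to hit its cap of 30 → 50 left.
Gen-15 has room for 95 more but only 50 remain, so it gets 55.
Total = 22×30 + 21×55 + 9×10 + 10×15 + 27×50 + 24×50 + 15×15 = 4830.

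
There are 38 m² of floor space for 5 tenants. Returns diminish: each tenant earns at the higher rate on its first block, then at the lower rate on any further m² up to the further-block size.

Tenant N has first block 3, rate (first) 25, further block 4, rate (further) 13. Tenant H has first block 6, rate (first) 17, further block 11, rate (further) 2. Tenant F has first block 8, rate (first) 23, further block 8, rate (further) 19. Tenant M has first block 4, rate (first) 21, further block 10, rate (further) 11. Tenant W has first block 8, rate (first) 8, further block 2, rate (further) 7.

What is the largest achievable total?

Treat each block as its own option and order by rate: Tenant N/tier1 25 > Tenant F/tier1 23 > Tenant M/tier1 21 > Tenant F/tier2 19 > Tenant H/tier1 17 > Tenant N/tier2 13 > Tenant M/tier2 11 > Tenant W/tier1 8 > Tenant W/tier2 7 > Tenant H/tier2 2.
Fill Tenant N tier1 block (3 at 25) ; 35 left.
Fill Tenant F tier1 block (8 at 23) ; 27 left.
Tenant M/tier1 (21): +4 ; 23 left.
Tenant F tier2 at 19: fill all 8 ; 15 left.
Tenant H/tier1 (17): +6 ; 9 left.
Tenant N tier2 at 13: fill all 4 ; 5 left.
5 remain; put them into Tenant M tier2 at 11.
Total = 25×3 + 23×8 + 21×4 + 19×8 + 17×6 + 13×4 + 11×5 = 704.

704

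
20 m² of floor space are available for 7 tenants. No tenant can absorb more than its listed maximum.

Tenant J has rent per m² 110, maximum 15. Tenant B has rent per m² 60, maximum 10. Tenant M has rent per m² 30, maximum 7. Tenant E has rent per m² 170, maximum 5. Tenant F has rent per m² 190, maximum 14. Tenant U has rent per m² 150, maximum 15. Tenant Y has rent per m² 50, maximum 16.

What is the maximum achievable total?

3660

Highest rent per m² first: Tenant F 190 > Tenant E 170 > Tenant U 150 > Tenant J 110 > Tenant B 60 > Tenant Y 50 > Tenant M 30.
Tenant F: +14 to 14 (cap) — 6 left.
Tenant E takes 5 to reach its cap of 5 — 1 left.
Tenant U: +1 (room for 15) → 1. Pool exhausted.
Total = 170×5 + 190×14 + 150×1 = 3660.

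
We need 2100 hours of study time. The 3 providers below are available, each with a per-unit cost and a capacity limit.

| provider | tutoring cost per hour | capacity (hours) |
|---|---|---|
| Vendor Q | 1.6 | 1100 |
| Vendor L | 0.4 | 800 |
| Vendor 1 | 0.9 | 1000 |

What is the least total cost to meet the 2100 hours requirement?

1700

Cheapest first:
Take 800 from Vendor L at 0.4 ; need 1300 more.
Take 1000 from Vendor 1 at 0.9 ; need 300 more.
Vendor Q at 1.6: take 300 of its 1100 ; requirement met.
Cost = 800×0.4 + 1000×0.9 + 300×1.6 = 1700.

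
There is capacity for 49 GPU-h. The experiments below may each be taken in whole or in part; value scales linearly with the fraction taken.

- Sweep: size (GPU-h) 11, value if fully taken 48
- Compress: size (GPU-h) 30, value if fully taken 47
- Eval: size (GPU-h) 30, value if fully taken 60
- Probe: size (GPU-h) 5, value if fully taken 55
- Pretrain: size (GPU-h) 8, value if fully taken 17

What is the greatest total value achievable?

Sort by value density: Probe 55/5≈11, Sweep 48/11≈4.36, Pretrain 17/8≈2.12, Eval 60/30≈2, Compress 47/30≈1.57.
All 5 GPU-h of Probe fit (value 55) — 44 remain.
All 11 GPU-h of Sweep fit (value 48) — 33 remain.
All 8 GPU-h of Pretrain fit (value 17) — 25 remain.
Fill the last 25 GPU-h with part of Eval: 25/30 of it earns 50.
Total value = 170.

170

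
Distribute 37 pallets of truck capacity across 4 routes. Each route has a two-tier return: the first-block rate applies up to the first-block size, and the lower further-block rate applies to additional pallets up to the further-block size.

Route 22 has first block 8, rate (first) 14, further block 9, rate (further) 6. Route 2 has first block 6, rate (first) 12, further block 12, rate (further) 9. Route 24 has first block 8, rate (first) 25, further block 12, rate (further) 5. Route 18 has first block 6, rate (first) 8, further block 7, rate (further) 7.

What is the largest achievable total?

516

Rank every tier by rate: Route 24/tier1 25 > Route 22/tier1 14 > Route 2/tier1 12 > Route 2/tier2 9 > Route 18/tier1 8 > Route 18/tier2 7 > Route 22/tier2 6 > Route 24/tier2 5.
Fill Route 24 tier1 block (8 at 25) ; 29 left.
Fill Route 22 tier1 block (8 at 14) ; 21 left.
Fill Route 2 tier1 block (6 at 12) ; 15 left.
Route 2 tier2 at 9: fill all 12 ; 3 left.
3 remain; put them into Route 18 tier1 at 8.
Total = 25×8 + 14×8 + 12×6 + 9×12 + 8×3 = 516.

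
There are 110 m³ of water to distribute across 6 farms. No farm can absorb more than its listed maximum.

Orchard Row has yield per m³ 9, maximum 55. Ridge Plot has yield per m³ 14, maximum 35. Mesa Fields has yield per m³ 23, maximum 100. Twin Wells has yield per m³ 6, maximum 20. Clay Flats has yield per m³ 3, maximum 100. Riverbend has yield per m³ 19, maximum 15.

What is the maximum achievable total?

Rank by yield per m³: Mesa Fields 23 > Riverbend 19 > Ridge Plot 14 > Orchard Row 9 > Twin Wells 6 > Clay Flats 3.
Mesa Fields: +100 to 100 (cap) ; 10 left.
Riverbend: +10 (room for 15) → 10. Pool exhausted.
Total = 23×100 + 19×10 = 2490.

2490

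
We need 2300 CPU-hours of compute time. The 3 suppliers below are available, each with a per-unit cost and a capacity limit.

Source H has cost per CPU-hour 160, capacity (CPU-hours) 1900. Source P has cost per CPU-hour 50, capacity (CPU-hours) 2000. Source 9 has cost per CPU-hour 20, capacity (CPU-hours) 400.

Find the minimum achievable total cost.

103000

Fill from the cheapest supplier first.
Take 400 from Source 9 at 20 → need 1900 more.
Source P (50): take the remaining 1900 → done.
Source H: unused.
Cost = 400×20 + 1900×50 = 103000.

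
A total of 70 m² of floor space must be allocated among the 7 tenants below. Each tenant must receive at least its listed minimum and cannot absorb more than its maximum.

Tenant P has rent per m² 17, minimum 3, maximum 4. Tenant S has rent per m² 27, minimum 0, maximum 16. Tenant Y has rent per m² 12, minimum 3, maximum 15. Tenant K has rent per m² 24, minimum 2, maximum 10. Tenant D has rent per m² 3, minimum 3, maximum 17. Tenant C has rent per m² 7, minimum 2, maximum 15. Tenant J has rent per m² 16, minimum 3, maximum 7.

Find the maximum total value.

Meeting every minimum uses 3+0+3+2+3+2+3 = 16 m², leaving 54.
Highest rent per m² first: Tenant S 27 > Tenant K 24 > Tenant P 17 > Tenant J 16 > Tenant Y 12 > Tenant C 7 > Tenant D 3.
Give Tenant S 16 more to hit its cap of 16 — 38 left.
Tenant K takes 8 more to reach its cap of 10 — 30 left.
Tenant P takes 1 more to reach its cap of 4 — 29 left.
Tenant J takes 4 more to reach its cap of 7 — 25 left.
Give Tenant Y 12 more to hit its cap of 15 — 13 left.
Tenant C takes 13 more to reach its cap of 15 — 0 left.
Total = 17×4 + 27×16 + 12×15 + 24×10 + 3×3 + 7×15 + 16×7 = 1146.

1146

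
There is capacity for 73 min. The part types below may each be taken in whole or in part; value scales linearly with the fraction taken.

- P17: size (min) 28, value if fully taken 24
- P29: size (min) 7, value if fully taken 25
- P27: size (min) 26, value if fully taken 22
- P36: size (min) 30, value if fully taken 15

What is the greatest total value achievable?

77

Sort by value density: P29 25/7≈3.57, P17 24/28≈0.857, P27 22/26≈0.846, P36 15/30≈0.5.
All 7 min of P29 fit (value 25) ; 66 remain.
Take all of P17 (28 min, value 24) ; 38 min left.
P27: take in full, 26 min for value 22 ; 12 left.
Only 12 min remain; take 12/30 of P36 for value 15×12/30 = 6.
Total value = 77.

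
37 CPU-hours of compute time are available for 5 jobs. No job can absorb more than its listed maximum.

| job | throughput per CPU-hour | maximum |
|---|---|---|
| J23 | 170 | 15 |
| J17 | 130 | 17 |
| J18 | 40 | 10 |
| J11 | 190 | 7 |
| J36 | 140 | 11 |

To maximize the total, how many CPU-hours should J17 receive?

Highest throughput per CPU-hour first: J11 190 > J23 170 > J36 140 > J17 130 > J18 40.
Give J11 7 to hit its cap of 7 — 30 left.
Give J23 15 to hit its cap of 15 — 15 left.
J36: +11 to 11 (cap) — 4 left.
J17: +4 (room for 17) → 4. Pool exhausted.

4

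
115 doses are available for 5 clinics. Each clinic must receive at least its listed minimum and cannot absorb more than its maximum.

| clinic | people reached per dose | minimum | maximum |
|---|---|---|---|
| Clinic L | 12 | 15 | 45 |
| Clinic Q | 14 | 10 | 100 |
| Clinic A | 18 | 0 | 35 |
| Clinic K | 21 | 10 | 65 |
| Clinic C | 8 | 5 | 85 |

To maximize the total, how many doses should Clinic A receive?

20

Meeting every minimum uses 15+10+0+10+5 = 40 doses, leaving 75.
Rank by people reached per dose: Clinic K 21 > Clinic A 18 > Clinic Q 14 > Clinic L 12 > Clinic C 8.
Clinic K: +55 to 65 (cap) → 20 left.
Clinic A has room for 35 more but only 20 remain, so it gets 20.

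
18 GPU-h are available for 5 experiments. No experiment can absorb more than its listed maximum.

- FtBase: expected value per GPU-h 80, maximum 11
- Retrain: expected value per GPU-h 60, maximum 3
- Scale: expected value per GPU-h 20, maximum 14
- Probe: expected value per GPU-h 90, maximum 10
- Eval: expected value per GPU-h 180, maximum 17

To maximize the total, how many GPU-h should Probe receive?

1

Rank by expected value per GPU-h: Eval 180 > Probe 90 > FtBase 80 > Retrain 60 > Scale 20.
Give Eval 17 to hit its cap of 17 → 1 left.
Probe: +1 (room for 10) → 1. Pool exhausted.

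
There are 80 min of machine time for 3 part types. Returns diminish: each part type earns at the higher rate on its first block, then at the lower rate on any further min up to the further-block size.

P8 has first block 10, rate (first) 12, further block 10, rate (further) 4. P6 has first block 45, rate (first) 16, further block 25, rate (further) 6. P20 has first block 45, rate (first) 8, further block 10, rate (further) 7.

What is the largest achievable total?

Order all 6 blocks by rate: P6/first 16 > P8/first 12 > P20/first 8 > P20/second 7 > P6/second 6 > P8/second 4.
Fill P6 first block (45 at 16) — 35 left.
Fill P8 first block (10 at 12) — 25 left.
P20 first at 8: only 25 left, fill 25.
Total = 16×45 + 12×10 + 8×25 = 1040.

1040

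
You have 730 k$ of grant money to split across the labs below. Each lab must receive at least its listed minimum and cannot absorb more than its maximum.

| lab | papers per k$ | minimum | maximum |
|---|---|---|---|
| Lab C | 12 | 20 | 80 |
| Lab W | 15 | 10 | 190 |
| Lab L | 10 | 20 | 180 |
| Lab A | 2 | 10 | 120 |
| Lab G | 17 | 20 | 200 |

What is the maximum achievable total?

9170

Meeting every minimum uses 20+10+20+10+20 = 80 k$, leaving 650.
Order the labs by papers per k$: Lab G 17 > Lab W 15 > Lab C 12 > Lab L 10 > Lab A 2.
Lab G takes 180 more to reach its cap of 200 ; 470 left.
Lab W takes 180 more to reach its cap of 190 ; 290 left.
Lab C: +60 to 80 (cap) ; 230 left.
Give Lab L 160 more to hit its cap of 180 ; 70 left.
Only 70 left; Lab A takes them to reach 80.
Total = 12×80 + 15×190 + 10×180 + 2×80 + 17×200 = 9170.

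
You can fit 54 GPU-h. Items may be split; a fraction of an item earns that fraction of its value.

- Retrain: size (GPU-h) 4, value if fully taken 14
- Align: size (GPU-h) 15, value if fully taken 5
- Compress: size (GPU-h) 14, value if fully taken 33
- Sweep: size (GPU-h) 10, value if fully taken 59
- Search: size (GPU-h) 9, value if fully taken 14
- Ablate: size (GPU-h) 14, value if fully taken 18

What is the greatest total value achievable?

139

Sort by value density: Sweep 59/10≈5.9, Retrain 14/4≈3.5, Compress 33/14≈2.36, Search 14/9≈1.56, Ablate 18/14≈1.29, Align 5/15≈0.333.
All 10 GPU-h of Sweep fit (value 59) — 44 remain.
All 4 GPU-h of Retrain fit (value 14) — 40 remain.
Compress: take in full, 14 GPU-h for value 33 — 26 left.
Search: take in full, 9 GPU-h for value 14 — 17 left.
Take all of Ablate (14 GPU-h, value 18) — 3 GPU-h left.
3 GPU-h left: a 3/15 share of Align gives 5×3/15 = 1.
Total value = 139.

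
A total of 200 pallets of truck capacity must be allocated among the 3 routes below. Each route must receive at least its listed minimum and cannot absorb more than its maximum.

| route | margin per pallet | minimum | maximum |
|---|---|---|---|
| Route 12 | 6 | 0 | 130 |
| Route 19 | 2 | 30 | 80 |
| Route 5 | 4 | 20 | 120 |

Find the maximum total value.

1000

Meeting every minimum uses 0+30+20 = 50 pallets, leaving 150.
Highest margin per pallet first: Route 12 6 > Route 5 4 > Route 19 2.
Give Route 12 130 more to hit its cap of 130 ; 20 left.
Route 5 has room for 100 more but only 20 remain, so it gets 40.
Total = 6×130 + 2×30 + 4×40 = 1000.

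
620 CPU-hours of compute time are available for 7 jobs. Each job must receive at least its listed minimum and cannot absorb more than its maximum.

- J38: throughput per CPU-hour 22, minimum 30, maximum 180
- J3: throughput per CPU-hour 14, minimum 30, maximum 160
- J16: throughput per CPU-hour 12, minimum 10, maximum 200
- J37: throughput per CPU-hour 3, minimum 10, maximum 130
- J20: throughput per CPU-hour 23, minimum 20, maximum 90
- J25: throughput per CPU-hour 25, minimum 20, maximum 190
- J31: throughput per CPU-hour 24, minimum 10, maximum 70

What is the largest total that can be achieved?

13590

Meeting every minimum uses 30+30+10+10+20+20+10 = 130 CPU-hours, leaving 490.
Rank by throughput per CPU-hour: J25 25 > J31 24 > J20 23 > J38 22 > J3 14 > J16 12 > J37 3.
J25 takes 170 more to reach its cap of 190 — 320 left.
Give J31 60 more to hit its cap of 70 — 260 left.
J20: +70 to 90 (cap) — 190 left.
J38: +150 to 180 (cap) — 40 left.
J3: +40 (room for 130) → 70. Pool exhausted.
Total = 22×180 + 14×70 + 12×10 + 3×10 + 23×90 + 25×190 + 24×70 = 13590.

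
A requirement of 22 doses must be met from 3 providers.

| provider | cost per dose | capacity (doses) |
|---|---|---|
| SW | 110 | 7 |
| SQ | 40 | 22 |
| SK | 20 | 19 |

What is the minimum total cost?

Fill from the cheapest provider first.
Take 19 from SK at 20 → need 3 more.
SQ (40): take the remaining 3 → done.
SW: unused.
Cost = 19×20 + 3×40 = 500.

500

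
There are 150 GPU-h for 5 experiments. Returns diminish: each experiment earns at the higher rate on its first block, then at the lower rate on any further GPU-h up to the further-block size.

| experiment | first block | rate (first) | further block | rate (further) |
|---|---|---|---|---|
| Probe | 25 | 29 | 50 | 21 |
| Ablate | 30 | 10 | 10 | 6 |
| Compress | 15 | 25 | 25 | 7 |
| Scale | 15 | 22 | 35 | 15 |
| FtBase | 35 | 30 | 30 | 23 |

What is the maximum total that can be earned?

Rank every tier by rate: FtBase/tier1 30 > Probe/tier1 29 > Compress/tier1 25 > FtBase/tier2 23 > Scale/tier1 22 > Probe/tier2 21 > Scale/tier2 15 > Ablate/tier1 10 > Compress/tier2 7 > Ablate/tier2 6.
Fill FtBase tier1 block (35 at 30) — 115 left.
Probe tier1 at 29: fill all 25 — 90 left.
Compress tier1 at 25: fill all 15 — 75 left.
FtBase tier2 at 23: fill all 30 — 45 left.
Scale tier1 at 22: fill all 15 — 30 left.
Probe tier2 at 21: only 30 left, fill 30.
Total = 30×35 + 29×25 + 25×15 + 23×30 + 22×15 + 21×30 = 3800.

3800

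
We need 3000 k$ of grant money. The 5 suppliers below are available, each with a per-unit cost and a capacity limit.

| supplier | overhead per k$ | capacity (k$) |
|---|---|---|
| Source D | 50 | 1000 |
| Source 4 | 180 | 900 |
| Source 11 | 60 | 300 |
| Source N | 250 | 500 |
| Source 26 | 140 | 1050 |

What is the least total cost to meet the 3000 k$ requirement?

332000

Cheapest first:
Source D at 50: take all 1000 k$ ; 2000 still needed.
Take 300 from Source 11 at 60 ; need 1700 more.
Source 26 (140): use full 1050 ; 650 k$ to go.
Take 650 from Source 4 at 180 to finish.
Source N: unused.
Cost = 1000×50 + 300×60 + 1050×140 + 650×180 = 332000.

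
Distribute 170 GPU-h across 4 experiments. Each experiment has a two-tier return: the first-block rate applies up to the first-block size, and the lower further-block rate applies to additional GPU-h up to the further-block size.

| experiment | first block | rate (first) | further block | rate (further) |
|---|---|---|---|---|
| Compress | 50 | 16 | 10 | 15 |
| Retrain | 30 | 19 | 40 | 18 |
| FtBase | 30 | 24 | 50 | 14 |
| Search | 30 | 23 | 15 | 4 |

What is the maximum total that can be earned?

Rank every tier by rate: FtBase/first 24 > Search/first 23 > Retrain/first 19 > Retrain/second 18 > Compress/first 16 > Compress/second 15 > FtBase/second 14 > Search/second 4.
Fill FtBase first block (30 at 24) → 140 left.
Fill Search first block (30 at 23) → 110 left.
Retrain first at 19: fill all 30 → 80 left.
Retrain second at 18: fill all 40 → 40 left.
Compress first at 16: only 40 left, fill 40.
Total = 24×30 + 23×30 + 19×30 + 18×40 + 16×40 = 3340.

3340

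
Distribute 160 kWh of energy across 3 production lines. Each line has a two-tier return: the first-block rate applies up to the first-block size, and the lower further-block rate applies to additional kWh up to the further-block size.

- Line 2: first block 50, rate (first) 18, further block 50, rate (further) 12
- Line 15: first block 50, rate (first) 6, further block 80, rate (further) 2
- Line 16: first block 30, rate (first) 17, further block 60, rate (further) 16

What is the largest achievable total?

2610

Treat each block as its own option and order by rate: Line 2/tier1 18 > Line 16/tier1 17 > Line 16/tier2 16 > Line 2/tier2 12 > Line 15/tier1 6 > Line 15/tier2 2.
Line 2/tier1 (18): +50 ; 110 left.
Line 16/tier1 (17): +30 ; 80 left.
Fill Line 16 tier2 block (60 at 16) ; 20 left.
20 remain; put them into Line 2 tier2 at 12.
Total = 18×50 + 17×30 + 16×60 + 12×20 = 2610.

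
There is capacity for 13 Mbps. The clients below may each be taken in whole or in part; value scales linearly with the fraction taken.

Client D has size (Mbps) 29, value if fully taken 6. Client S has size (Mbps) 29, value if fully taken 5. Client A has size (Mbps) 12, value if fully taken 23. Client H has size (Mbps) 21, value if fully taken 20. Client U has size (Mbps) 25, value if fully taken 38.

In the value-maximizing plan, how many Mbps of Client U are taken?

1

Best value per unit of size first: Client A 23/12≈1.92, Client U 38/25≈1.52, Client H 20/21≈0.952, Client D 6/29≈0.207, Client S 5/29≈0.172.
All 12 Mbps of Client A fit (value 23) → 1 remain.
Only 1 Mbps remain; take 1/25 of Client U for value 38×1/25 = 1.52.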